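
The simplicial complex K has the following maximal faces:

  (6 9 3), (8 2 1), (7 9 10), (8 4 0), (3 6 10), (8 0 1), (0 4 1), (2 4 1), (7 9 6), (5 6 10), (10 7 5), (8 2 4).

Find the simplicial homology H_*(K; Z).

Order the vertices as 0 < 1 < 2 < 3 < 4 < 5 < 6 < 7 < 8 < 9 < 10. Listing each simplex with vertices in this order, K has dimension 2 with simplices:

  0-simplices (11): [0], [1], [2], [3], [4], [5], [6], [7], [8], [9], [10]
  1-simplices (21): [0,1], [0,4], [0,8], [1,2], [1,4], [1,8], [2,4], [2,8], [3,6], [3,9], [3,10], [4,8], [5,6], [5,7], [5,10], [6,7], [6,9], [6,10], [7,9], [7,10], [9,10]
  2-simplices (12): [0,1,4], [0,1,8], [0,4,8], [1,2,4], [1,2,8], [2,4,8], [3,6,9], [3,6,10], [5,6,10], [5,7,10], [6,7,9], [7,9,10]

giving chain groups C_0 ≅ Z^11, C_1 ≅ Z^21, C_2 ≅ Z^12.

Boundary ∂_1: C_1 → C_0 maps an edge to its endpoints' difference, ∂[p,q] = q − p.
This gives a 11×21 integer matrix of rank 9; reducing to Smith normal form yields diagonal entries (1,1,1,1,1,1,1,1,1).

∂_2: C_2 → C_1 sends each 2-simplex [p,q,r] to [q,r] − [p,r] + [p,q]. For instance
  ∂[0,1,8] = [1,8] − [0,8] + [0,1],
  ∂[1,2,4] = [2,4] − [1,4] + [1,2].
The 21×12 boundary matrix has rank 11 and Smith normal form diag(1,1,1,1,1,1,1,1,1,1,1).

From H_k ≅ ker(∂_k) / im(∂_{k+1}) we obtain:

  H_0: rank C_0 − rank ∂_1 = 11 − 9 = 2, and the invariant factors of ∂_1 are all 1, so H_0 ≅ Z^2.
  H_1: rank ker ∂_1 − rank ∂_2 = (21 − 9) − 11 = 1, and the invariant factors of ∂_2 are all 1, so H_1 ≅ Z.
  H_2: rank ker ∂_2 − rank ∂_3 = (12 − 11) − 0 = 1, and there is no ∂_3, so H_2 ≅ Z.

(K is a triangulation of the disjoint union of the cylinder S^1 x I and the 2-sphere S^2.)

H_0 = Z^2,  H_1 = Z,  H_2 = Z.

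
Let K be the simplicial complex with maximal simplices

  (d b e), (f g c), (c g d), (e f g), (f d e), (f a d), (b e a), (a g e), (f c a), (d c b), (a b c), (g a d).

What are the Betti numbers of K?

Take the total order a < b < c < d < e < f < g on the vertex set. Then K (dimension 2) consists of the simplices:

  0-simplices (7): a, b, c, d, e, f, g
  1-simplices (18): ab, ac, ad, ae, af, ag, bc, bd, be, cd, cf, cg, de, df, dg, ef, eg, fg
  2-simplices (12): abc, abe, acf, adf, adg, aeg, bcd, bde, cdg, cfg, def, efg

so the chain groups are C_0 ≅ Z^7, C_1 ≅ Z^18, C_2 ≅ Z^12.

∂_1: C_1 → C_0 is given by ∂[p,q] = [q] − [p]. For instance
  ∂bd = d − b.
The resulting 7×18 matrix has rank 6, and its Smith normal form has invariant factors (1,1,1,1,1,1).

The boundary map ∂_2: C_2 → C_1 acts by ∂[p,q,r] = [q,r] − [p,r] + [p,q]. For instance
  ∂bcd = cd − bd + bc,
  ∂acf = cf − af + ac.
As a 18×12 matrix over Z this has rank 12, with invariant factors (1,1,1,1,1,1,1,1,1,1,1,2).

From H_k ≅ ker(∂_k) / im(∂_{k+1}) we obtain:

  H_0: rank C_0 − rank ∂_1 = 7 − 6 = 1, and the invariant factors of ∂_1 are all 1, so H_0 ≅ Z.
  H_1: rank ker ∂_1 − rank ∂_2 = (18 − 6) − 12 = 0, and ∂_2 has invariant factor 2 > 1, so H_1 ≅ Z/2.
  H_2: rank ker ∂_2 − rank ∂_3 = (12 − 12) − 0 = 0, and there is no ∂_3, so H_2 ≅ 0.

As a check, the Euler characteristic is 7 − 18 + 12 = 1, which agrees with 1 − 0 + 0 = 1.

Hence the Betti numbers are b_0 = 1, b_1 = 0, b_2 = 0.

b_0 = 1, b_1 = 0, b_2 = 0.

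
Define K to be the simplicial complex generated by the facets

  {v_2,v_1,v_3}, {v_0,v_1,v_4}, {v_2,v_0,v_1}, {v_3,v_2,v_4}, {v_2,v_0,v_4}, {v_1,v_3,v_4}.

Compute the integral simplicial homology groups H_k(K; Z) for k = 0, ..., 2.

H_0 ≅ Z,  H_1 = 0,  H_2 ≅ Z.

Fix the vertex order v_0 < v_1 < v_2 < v_3 < v_4 and write every simplex with vertices in increasing order. Then dim K = 2 and the simplices of K are:

  0-simplices (5): [v_0], [v_1], [v_2], [v_3], [v_4]
  1-simplices (9): [v_0,v_1], [v_0,v_2], [v_0,v_4], [v_1,v_2], [v_1,v_3], [v_1,v_4], [v_2,v_3], [v_2,v_4], [v_3,v_4]
  2-simplices (6): [v_0,v_1,v_2], [v_0,v_1,v_4], [v_0,v_2,v_4], [v_1,v_2,v_3], [v_1,v_3,v_4], [v_2,v_3,v_4]

so the chain groups are C_0 ≅ Z^5, C_1 ≅ Z^9, C_2 ≅ Z^6.

∂_1: C_1 → C_0 sends each edge [p,q] (with p < q) to q − p. For instance
  ∂[v_0,v_2] = [v_2] − [v_0].
The 5×9 boundary matrix has rank 4 and Smith normal form diag(1,1,1,1).

Boundary ∂_2: C_2 → C_1 sends each 2-simplex [p,q,r] to [q,r] − [p,r] + [p,q]. For instance
  ∂[v_1,v_3,v_4] = [v_3,v_4] − [v_1,v_4] + [v_1,v_3],
  ∂[v_1,v_2,v_3] = [v_2,v_3] − [v_1,v_3] + [v_1,v_2].
The 9×6 boundary matrix has rank 5 and Smith normal form diag(1,1,1,1,1).

Reading off H_k = ker ∂_k / im ∂_{k+1}:

  H_0: rank C_0 − rank ∂_1 = 5 − 4 = 1, and the invariant factors of ∂_1 are all 1, so H_0 = Z.
  H_1: rank ker ∂_1 − rank ∂_2 = (9 − 4) − 5 = 0, and the invariant factors of ∂_2 are all 1, so H_1 = 0.
  H_2: rank ker ∂_2 − rank ∂_3 = (6 − 5) − 0 = 1, and there is no ∂_3, so H_2 = Z.

As a check, the Euler characteristic is 5 − 9 + 6 = 2, which agrees with 1 − 0 + 1 = 2.
(K is a triangulation of the 2-sphere S^2.)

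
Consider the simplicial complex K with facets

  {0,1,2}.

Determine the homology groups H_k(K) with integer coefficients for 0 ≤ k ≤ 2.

H_0 = Z,  H_1 = 0,  H_2 = 0.

We work with the vertex ordering 0 < 1 < 2. The simplices of K, each written with vertices in increasing order, are:

  0-simplices (3): [0], [1], [2]
  1-simplices (3): [0,1], [0,2], [1,2]
  2-simplices (1): [0,1,2]

so the chain groups are C_0 ≅ Z^3, C_1 ≅ Z^3, C_2 ≅ Z^1.

Boundary ∂_1: C_1 → C_0 sends each edge [p,q] (with p < q) to q − p. For instance
  ∂[0,2] = [2] − [0].
As a 3×3 matrix over Z this has rank 2, with invariant factors (1,1).

∂_2: C_2 → C_1 maps a triangle to the signed sum of its edges. For instance
  ∂[0,1,2] = [1,2] − [0,2] + [0,1].
As a 3×1 matrix over Z this has rank 1, with invariant factors (1).

From H_k ≅ ker(∂_k) / im(∂_{k+1}) we obtain:

  H_0: rank C_0 − rank ∂_1 = 3 − 2 = 1, and the invariant factors of ∂_1 are all 1, so H_0 ≅ Z.
  H_1: rank ker ∂_1 − rank ∂_2 = (3 − 2) − 1 = 0, and the invariant factors of ∂_2 are all 1, so H_1 ≅ 0.
  H_2: rank ker ∂_2 − rank ∂_3 = (1 − 1) − 0 = 0, and there is no ∂_3, so H_2 ≅ 0.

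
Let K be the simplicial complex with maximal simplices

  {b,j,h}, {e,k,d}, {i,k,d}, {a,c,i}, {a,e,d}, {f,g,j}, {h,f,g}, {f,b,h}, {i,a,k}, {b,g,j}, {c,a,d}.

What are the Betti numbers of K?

K has 11 vertices, 22 edges, 11 triangles.
rank ∂_0 = 0, rank ∂_1 = 9 ⇒ b_0 = 11 − 0 − 9 = 2; all invariant factors of ∂_1 are 1 so no torsion. So H_0 = Z^2.
rank ∂_1 = 9, rank ∂_2 = 11 ⇒ b_1 = 22 − 9 − 11 = 2; all invariant factors of ∂_2 are 1 so no torsion. So H_1 = Z^2.
rank ∂_2 = 11, rank ∂_3 = 0 ⇒ b_2 = 11 − 11 − 0 = 0. So H_2 = 0.

b_0 = 2, b_1 = 2, b_2 = 0.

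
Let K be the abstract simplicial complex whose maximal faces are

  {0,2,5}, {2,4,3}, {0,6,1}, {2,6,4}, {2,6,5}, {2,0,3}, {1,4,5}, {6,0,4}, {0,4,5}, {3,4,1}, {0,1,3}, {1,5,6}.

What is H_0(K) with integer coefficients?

We work with the vertex ordering 0 < 1 < 2 < 3 < 4 < 5 < 6. The simplices of K, each written with vertices in increasing order, are:

  0-simplices (7): [0], [1], [2], [3], [4], [5], [6]
  1-simplices (18): [0,1], [0,2], [0,3], [0,4], [0,5], [0,6], [1,3], [1,4], [1,5], [1,6], [2,3], [2,4], [2,5], [2,6], [3,4], [4,5], [4,6], [5,6]
  2-simplices (12): [0,1,3], [0,1,6], [0,2,3], [0,2,5], [0,4,5], [0,4,6], [1,3,4], [1,4,5], [1,5,6], [2,3,4], [2,4,6], [2,5,6]

so the chain groups are C_0 ≅ Z^7, C_1 ≅ Z^18, C_2 ≅ Z^12.

Boundary ∂_1: C_1 → C_0 is given by ∂[p,q] = [q] − [p].
The resulting 7×18 matrix has rank 6, and its Smith normal form has invariant factors (1,1,1,1,1,1).

Boundary ∂_2: C_2 → C_1 sends each 2-simplex [p,q,r] to [q,r] − [p,r] + [p,q]. For instance
  ∂[2,3,4] = [3,4] − [2,4] + [2,3],
  ∂[0,1,6] = [1,6] − [0,6] + [0,1].
This gives a 18×12 integer matrix of rank 12; reducing to Smith normal form yields diagonal entries (1,1,1,1,1,1,1,1,1,1,1,2).

Computing H_k = (kernel of ∂_k) / (image of ∂_{k+1}):

  H_0: rank C_0 − rank ∂_1 = 7 − 6 = 1, and the invariant factors of ∂_1 are all 1, so H_0 ≅ Z.

(K is a triangulation of the real projective plane RP^2.)

H_0 = Z.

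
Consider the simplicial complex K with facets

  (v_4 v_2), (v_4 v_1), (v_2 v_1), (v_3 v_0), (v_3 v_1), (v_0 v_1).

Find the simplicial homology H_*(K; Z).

Take the total order v_0 < v_1 < v_2 < v_3 < v_4 on the vertex set. Then K (dimension 1) consists of the simplices:

  0-simplices (5): [v_0], [v_1], [v_2], [v_3], [v_4]
  1-simplices (6): [v_0,v_1], [v_0,v_3], [v_1,v_2], [v_1,v_3], [v_1,v_4], [v_2,v_4]

Hence C_0 ≅ Z^5, C_1 ≅ Z^6.

Boundary ∂_1: C_1 → C_0 sends each edge [p,q] (with p < q) to q − p. For instance
  ∂[v_2,v_4] = [v_4] − [v_2].
This gives a 5×6 integer matrix of rank 4; reducing to Smith normal form yields diagonal entries (1,1,1,1).

Reading off H_k = ker ∂_k / im ∂_{k+1}:

  H_0: rank C_0 − rank ∂_1 = 5 − 4 = 1, and the invariant factors of ∂_1 are all 1, so H_0 = Z.
  H_1: rank ker ∂_1 − rank ∂_2 = (6 − 4) − 0 = 2, and there is no ∂_2, so H_1 = Z^2.

H_0 ≅ Z,  H_1 ≅ Z^2.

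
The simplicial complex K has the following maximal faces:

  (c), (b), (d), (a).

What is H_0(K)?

H_0 ≅ Z^4.

Take the total order a < b < c < d on the vertex set. Then K (dimension 0) consists of the simplices:

  0-simplices (4): a, b, c, d

giving chain groups C_0 ≅ Z^4.

Computing H_k = (kernel of ∂_k) / (image of ∂_{k+1}):

  H_0: rank C_0 − rank ∂_1 = 4 − 0 = 4, and there is no ∂_1, so H_0 ≅ Z^4.

(K is a triangulation of a set of 4 points.)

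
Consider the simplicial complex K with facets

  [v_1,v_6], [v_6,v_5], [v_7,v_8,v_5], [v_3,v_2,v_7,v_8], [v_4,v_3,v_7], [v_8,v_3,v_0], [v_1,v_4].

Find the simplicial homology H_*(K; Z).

H_0 = Z,  H_1 = Z,  H_2 = 0,  H_3 = 0.

We work with the vertex ordering v_0 < v_1 < v_2 < v_3 < v_4 < v_5 < v_6 < v_7 < v_8. The simplices of K, each written with vertices in increasing order, are:

  0-simplices (9): [v_0], [v_1], [v_2], [v_3], [v_4], [v_5], [v_6], [v_7], [v_8]
  1-simplices (15): (15 of them)
  2-simplices (7): [v_0,v_3,v_8], [v_2,v_3,v_7], [v_2,v_3,v_8], [v_2,v_7,v_8], [v_3,v_4,v_7], [v_3,v_7,v_8], [v_5,v_7,v_8]
  3-simplices (1): [v_2,v_3,v_7,v_8]

giving chain groups C_0 ≅ Z^9, C_1 ≅ Z^15, C_2 ≅ Z^7, C_3 ≅ Z^1.

∂_1: C_1 → C_0 is given by ∂[p,q] = [q] − [p].
As a 9×15 matrix over Z this has rank 8, with invariant factors (1,1,1,1,1,1,1,1).

Boundary ∂_2: C_2 → C_1 acts by ∂[p,q,r] = [q,r] − [p,r] + [p,q]. For instance
  ∂[v_2,v_3,v_7] = [v_3,v_7] − [v_2,v_7] + [v_2,v_3],
  ∂[v_2,v_7,v_8] = [v_7,v_8] − [v_2,v_8] + [v_2,v_7].
This gives a 15×7 integer matrix of rank 6; reducing to Smith normal form yields diagonal entries (1,1,1,1,1,1).

∂_3: C_3 → C_2 sends each 3-simplex σ to the alternating sum Σ_i (−1)^i (σ with its i-th vertex removed). For instance
  ∂[v_2,v_3,v_7,v_8] = [v_3,v_7,v_8] − [v_2,v_7,v_8] + [v_2,v_3,v_8] − [v_2,v_3,v_7].
The 7×1 boundary matrix has rank 1 and Smith normal form diag(1).

Computing H_k = (kernel of ∂_k) / (image of ∂_{k+1}):

  H_0: rank C_0 − rank ∂_1 = 9 − 8 = 1, and the invariant factors of ∂_1 are all 1, so H_0 = Z.
  H_1: rank ker ∂_1 − rank ∂_2 = (15 − 8) − 6 = 1, and the invariant factors of ∂_2 are all 1, so H_1 = Z.
  H_2: rank ker ∂_2 − rank ∂_3 = (7 − 6) − 1 = 0, and the invariant factors of ∂_3 are all 1, so H_2 = 0.
  H_3: rank ker ∂_3 − rank ∂_4 = (1 − 1) − 0 = 0, and there is no ∂_4, so H_3 = 0.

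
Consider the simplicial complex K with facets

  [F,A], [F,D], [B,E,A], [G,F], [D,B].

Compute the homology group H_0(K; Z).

Fix the vertex order A < B < D < E < F < G and write every simplex with vertices in increasing order. Then dim K = 2 and the simplices of K are:

  0-simplices (6): A, B, D, E, F, G
  1-simplices (7): AB, AE, AF, BD, BE, DF, FG
  2-simplices (1): ABE

giving chain groups C_0 ≅ Z^6, C_1 ≅ Z^7, C_2 ≅ Z^1.

The boundary map ∂_1: C_1 → C_0 maps an edge to its endpoints' difference, ∂[p,q] = q − p. For instance
  ∂BD = D − B.
The 6×7 boundary matrix has rank 5 and Smith normal form diag(1,1,1,1,1).

The boundary map ∂_2: C_2 → C_1 acts by ∂[p,q,r] = [q,r] − [p,r] + [p,q]. For instance
  ∂ABE = BE − AE + AB.
This gives a 7×1 integer matrix of rank 1; reducing to Smith normal form yields diagonal entries (1).

Computing H_k = (kernel of ∂_k) / (image of ∂_{k+1}):

  H_0: rank C_0 − rank ∂_1 = 6 − 5 = 1, and the invariant factors of ∂_1 are all 1, so H_0 ≅ Z.

H_0 ≅ Z.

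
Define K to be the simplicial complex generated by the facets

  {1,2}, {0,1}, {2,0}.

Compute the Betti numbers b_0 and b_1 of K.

Order the vertices as 0 < 1 < 2. Listing each simplex with vertices in this order, K has dimension 1 with simplices:

  0-simplices (3): [0], [1], [2]
  1-simplices (3): [0,1], [0,2], [1,2]

so the chain groups are C_0 ≅ Z^3, C_1 ≅ Z^3.

∂_1: C_1 → C_0 maps an edge to its endpoints' difference, ∂[p,q] = q − p. For instance
  ∂[1,2] = [2] − [1].
This gives a 3×3 integer matrix of rank 2; reducing to Smith normal form yields diagonal entries (1,1).

Computing H_k = (kernel of ∂_k) / (image of ∂_{k+1}):

  H_0: rank C_0 − rank ∂_1 = 3 − 2 = 1, and the invariant factors of ∂_1 are all 1, so H_0 ≅ Z.
  H_1: rank ker ∂_1 − rank ∂_2 = (3 − 2) − 0 = 1, and there is no ∂_2, so H_1 ≅ Z.

Hence the Betti numbers are b_0 = 1, b_1 = 1.

b_0 = 1, b_1 = 1.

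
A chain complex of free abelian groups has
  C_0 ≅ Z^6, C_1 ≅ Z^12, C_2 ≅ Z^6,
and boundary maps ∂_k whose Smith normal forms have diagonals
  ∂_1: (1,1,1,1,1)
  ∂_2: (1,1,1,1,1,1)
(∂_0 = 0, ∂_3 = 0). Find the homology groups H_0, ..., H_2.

H_0: b_0 = 6 − 0 − 5 = 1; torsion from ∂_1 factors > 1: none. So H_0 ≅ Z.
H_1: b_1 = 12 − 5 − 6 = 1; torsion from ∂_2 factors > 1: none. So H_1 ≅ Z.
H_2: b_2 = 6 − 6 − 0 = 0; torsion from ∂_3 factors > 1: none. So H_2 ≅ 0.

H_0 ≅ Z,  H_1 ≅ Z,  H_2 = 0.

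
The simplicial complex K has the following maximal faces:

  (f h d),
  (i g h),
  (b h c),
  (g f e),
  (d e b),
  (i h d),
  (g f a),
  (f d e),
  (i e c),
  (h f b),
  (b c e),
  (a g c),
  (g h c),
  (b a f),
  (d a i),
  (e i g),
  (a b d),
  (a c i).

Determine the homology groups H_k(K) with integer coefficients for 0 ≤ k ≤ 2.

Take the total order a < b < c < d < e < f < g < h < i on the vertex set. Then K (dimension 2) consists of the simplices:

  0-simplices (9): a, b, c, d, e, f, g, h, i
  1-simplices (27): ab, ac, ad, af, ag, ai, bc, bd, be, bf, bh, ce, cg, ch, ci, de, df, dh, di, ef, eg, ei, fg, fh, gh, gi, hi
  2-simplices (18): abd, abf, acg, aci, adi, afg, bce, bch, bde, bfh, cei, cgh, def, dfh, dhi, efg, egi, ghi

Hence C_0 ≅ Z^9, C_1 ≅ Z^27, C_2 ≅ Z^18.

The boundary map ∂_1: C_1 → C_0 maps an edge to its endpoints' difference, ∂[p,q] = q − p.
The resulting 9×27 matrix has rank 8, and its Smith normal form has invariant factors (1,1,1,1,1,1,1,1).

∂_2: C_2 → C_1 sends each 2-simplex [p,q,r] to [q,r] − [p,r] + [p,q]. For instance
  ∂bfh = fh − bh + bf,
  ∂abd = bd − ad + ab.
This gives a 27×18 integer matrix of rank 18; reducing to Smith normal form yields diagonal entries (1,1,1,1,1,1,1,1,1,1,1,1,1,1,1,1,1,2).

Reading off H_k = ker ∂_k / im ∂_{k+1}:

  H_0: rank C_0 − rank ∂_1 = 9 − 8 = 1, and the invariant factors of ∂_1 are all 1, so H_0 ≅ Z.
  H_1: rank ker ∂_1 − rank ∂_2 = (27 − 8) − 18 = 1, and ∂_2 has invariant factor 2 > 1, so H_1 ≅ Z × Z/2.
  H_2: rank ker ∂_2 − rank ∂_3 = (18 − 18) − 0 = 0, and there is no ∂_3, so H_2 ≅ 0.

As a check, the Euler characteristic is 9 − 27 + 18 = 0, which agrees with 1 − 1 + 0 = 0.
(K is a triangulation of the Klein bottle.)

H_0 ≅ Z,  H_1 ≅ Z × Z/2,  H_2 = 0.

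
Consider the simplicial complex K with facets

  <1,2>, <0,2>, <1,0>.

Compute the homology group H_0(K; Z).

Take the total order 0 < 1 < 2 on the vertex set. Then K (dimension 1) consists of the simplices:

  0-simplices (3): [0], [1], [2]
  1-simplices (3): [0,1], [0,2], [1,2]

giving chain groups C_0 ≅ Z^3, C_1 ≅ Z^3.

Boundary ∂_1: C_1 → C_0 sends each edge [p,q] (with p < q) to q − p. For instance
  ∂[0,2] = [2] − [0].
As a 3×3 matrix over Z this has rank 2, with invariant factors (1,1).

Computing H_k = (kernel of ∂_k) / (image of ∂_{k+1}):

  H_0: rank C_0 − rank ∂_1 = 3 − 2 = 1, and the invariant factors of ∂_1 are all 1, so H_0 ≅ Z.

(K is a triangulation of the circle S^1.)

H_0 = Z.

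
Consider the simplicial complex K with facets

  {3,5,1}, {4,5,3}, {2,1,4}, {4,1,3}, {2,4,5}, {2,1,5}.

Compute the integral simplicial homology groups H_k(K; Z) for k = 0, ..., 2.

H_0 = Z,  H_1 = 0,  H_2 = Z.

Take the total order 1 < 2 < 3 < 4 < 5 on the vertex set. Then K (dimension 2) consists of the simplices:

  0-simplices (5): [1], [2], [3], [4], [5]
  1-simplices (9): [1,2], [1,3], [1,4], [1,5], [2,4], [2,5], [3,4], [3,5], [4,5]
  2-simplices (6): [1,2,4], [1,2,5], [1,3,4], [1,3,5], [2,4,5], [3,4,5]

so the chain groups are C_0 ≅ Z^5, C_1 ≅ Z^9, C_2 ≅ Z^6.

The boundary map ∂_1: C_1 → C_0 is given by ∂[p,q] = [q] − [p]. For instance
  ∂[1,2] = [2] − [1].
The 5×9 boundary matrix has rank 4 and Smith normal form diag(1,1,1,1).

∂_2: C_2 → C_1 sends each 2-simplex [p,q,r] to [q,r] − [p,r] + [p,q]. For instance
  ∂[2,4,5] = [4,5] − [2,5] + [2,4],
  ∂[3,4,5] = [4,5] − [3,5] + [3,4].
The 9×6 boundary matrix has rank 5 and Smith normal form diag(1,1,1,1,1).

Reading off H_k = ker ∂_k / im ∂_{k+1}:

  H_0: rank C_0 − rank ∂_1 = 5 − 4 = 1, and the invariant factors of ∂_1 are all 1, so H_0 ≅ Z.
  H_1: rank ker ∂_1 − rank ∂_2 = (9 − 4) − 5 = 0, and the invariant factors of ∂_2 are all 1, so H_1 ≅ 0.
  H_2: rank ker ∂_2 − rank ∂_3 = (6 − 5) − 0 = 1, and there is no ∂_3, so H_2 ≅ Z.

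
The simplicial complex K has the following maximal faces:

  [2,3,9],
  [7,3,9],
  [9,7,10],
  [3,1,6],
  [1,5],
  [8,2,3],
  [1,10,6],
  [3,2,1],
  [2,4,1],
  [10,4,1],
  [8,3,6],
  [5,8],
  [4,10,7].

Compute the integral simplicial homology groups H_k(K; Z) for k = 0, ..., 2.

H_0 ≅ Z,  H_1 ≅ Z^2,  H_2 = 0.

Take the total order 1 < 2 < 3 < 4 < 5 < 6 < 7 < 8 < 9 < 10 on the vertex set. Then K (dimension 2) consists of the simplices:

  0-simplices (10): [1], [2], [3], [4], [5], [6], [7], [8], [9], [10]
  1-simplices (22): [1,2], [1,3], [1,4], [1,5], [1,6], [1,10], [2,3], [2,4], [2,8], [2,9], [3,6], [3,7], [3,8], [3,9], [4,7], [4,10], [5,8], [6,8], [6,10], [7,9], [7,10], [9,10]
  2-simplices (11): [1,2,3], [1,2,4], [1,3,6], [1,4,10], [1,6,10], [2,3,8], [2,3,9], [3,6,8], [3,7,9], [4,7,10], [7,9,10]

so the chain groups are C_0 ≅ Z^10, C_1 ≅ Z^22, C_2 ≅ Z^11.

Boundary ∂_1: C_1 → C_0 maps an edge to its endpoints' difference, ∂[p,q] = q − p. For instance
  ∂[1,3] = [3] − [1].
The resulting 10×22 matrix has rank 9, and its Smith normal form has invariant factors (1,1,1,1,1,1,1,1,1).

∂_2: C_2 → C_1 acts by ∂[p,q,r] = [q,r] − [p,r] + [p,q]. For instance
  ∂[1,3,6] = [3,6] − [1,6] + [1,3],
  ∂[3,7,9] = [7,9] − [3,9] + [3,7].
The 22×11 boundary matrix has rank 11 and Smith normal form diag(1,1,1,1,1,1,1,1,1,1,1).

From H_k ≅ ker(∂_k) / im(∂_{k+1}) we obtain:

  H_0: rank C_0 − rank ∂_1 = 10 − 9 = 1, and the invariant factors of ∂_1 are all 1, so H_0 = Z.
  H_1: rank ker ∂_1 − rank ∂_2 = (22 − 9) − 11 = 2, and the invariant factors of ∂_2 are all 1, so H_1 = Z^2.
  H_2: rank ker ∂_2 − rank ∂_3 = (11 − 11) − 0 = 0, and there is no ∂_3, so H_2 = 0.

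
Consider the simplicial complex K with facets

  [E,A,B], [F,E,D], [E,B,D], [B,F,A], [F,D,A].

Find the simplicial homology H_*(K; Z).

Fix the vertex order A < B < D < E < F and write every simplex with vertices in increasing order. Then dim K = 2 and the simplices of K are:

  0-simplices (5): A, B, D, E, F
  1-simplices (10): AB, AD, AE, AF, BD, BE, BF, DE, DF, EF
  2-simplices (5): ABE, ABF, ADF, BDE, DEF

so the chain groups are C_0 ≅ Z^5, C_1 ≅ Z^10, C_2 ≅ Z^5.

∂_1: C_1 → C_0 sends each edge [p,q] (with p < q) to q − p. For instance
  ∂AD = D − A.
The resulting 5×10 matrix has rank 4, and its Smith normal form has invariant factors (1,1,1,1).

Boundary ∂_2: C_2 → C_1 acts by ∂[p,q,r] = [q,r] − [p,r] + [p,q]. For instance
  ∂ABE = BE − AE + AB,
  ∂ABF = BF − AF + AB.
As a 10×5 matrix over Z this has rank 5, with invariant factors (1,1,1,1,1).

From H_k ≅ ker(∂_k) / im(∂_{k+1}) we obtain:

  H_0: rank C_0 − rank ∂_1 = 5 − 4 = 1, and the invariant factors of ∂_1 are all 1, so H_0 ≅ Z.
  H_1: rank ker ∂_1 − rank ∂_2 = (10 − 4) − 5 = 1, and the invariant factors of ∂_2 are all 1, so H_1 ≅ Z.
  H_2: rank ker ∂_2 − rank ∂_3 = (5 − 5) − 0 = 0, and there is no ∂_3, so H_2 ≅ 0.

(K is a triangulation of the Möbius band.)

H_0 = Z,  H_1 = Z,  H_2 = 0.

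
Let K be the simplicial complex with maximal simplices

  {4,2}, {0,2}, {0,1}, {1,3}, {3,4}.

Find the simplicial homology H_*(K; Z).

K has 5 vertices, 5 edges.
rank ∂_0 = 0, rank ∂_1 = 4 ⇒ b_0 = 5 − 0 − 4 = 1; all invariant factors of ∂_1 are 1 so no torsion. So H_0 ≅ Z.
rank ∂_1 = 4, rank ∂_2 = 0 ⇒ b_1 = 5 − 4 − 0 = 1. So H_1 ≅ Z.

H_0 = Z,  H_1 = Z.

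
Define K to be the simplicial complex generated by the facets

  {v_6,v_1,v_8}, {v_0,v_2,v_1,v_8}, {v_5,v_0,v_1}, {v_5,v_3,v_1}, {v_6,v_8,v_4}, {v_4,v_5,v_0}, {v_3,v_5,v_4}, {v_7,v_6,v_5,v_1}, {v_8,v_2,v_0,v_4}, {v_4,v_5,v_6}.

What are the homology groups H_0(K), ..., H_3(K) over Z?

H_0 ≅ Z,  H_1 = 0,  H_2 ≅ Z,  H_3 = 0.

We work with the vertex ordering v_0 < v_1 < v_2 < v_3 < v_4 < v_5 < v_6 < v_7 < v_8. The simplices of K, each written with vertices in increasing order, are:

  0-simplices (9): [v_0], [v_1], [v_2], [v_3], [v_4], [v_5], [v_6], [v_7], [v_8]
  1-simplices (22): (22 of them)
  2-simplices (18): (18 of them)
  3-simplices (3): [v_0,v_1,v_2,v_8], [v_0,v_2,v_4,v_8], [v_1,v_5,v_6,v_7]

so the chain groups are C_0 ≅ Z^9, C_1 ≅ Z^22, C_2 ≅ Z^18, C_3 ≅ Z^3.

The boundary map ∂_1: C_1 → C_0 is given by ∂[p,q] = [q] − [p].
This gives a 9×22 integer matrix of rank 8; reducing to Smith normal form yields diagonal entries (1,1,1,1,1,1,1,1).

Boundary ∂_2: C_2 → C_1 maps a triangle to the signed sum of its edges. For instance
  ∂[v_4,v_6,v_8] = [v_6,v_8] − [v_4,v_8] + [v_4,v_6],
  ∂[v_1,v_6,v_7] = [v_6,v_7] − [v_1,v_7] + [v_1,v_6].
The 22×18 boundary matrix has rank 14 and Smith normal form diag(1,1,1,1,1,1,1,1,1,1,1,1,1,1).

Boundary ∂_3: C_3 → C_2 sends each 3-simplex σ to the alternating sum Σ_i (−1)^i (σ with its i-th vertex removed). For instance
  ∂[v_0,v_1,v_2,v_8] = [v_1,v_2,v_8] − [v_0,v_2,v_8] + [v_0,v_1,v_8] − [v_0,v_1,v_2],
  ∂[v_0,v_2,v_4,v_8] = [v_2,v_4,v_8] − [v_0,v_4,v_8] + [v_0,v_2,v_8] − [v_0,v_2,v_4].
The resulting 18×3 matrix has rank 3, and its Smith normal form has invariant factors (1,1,1).

Reading off H_k = ker ∂_k / im ∂_{k+1}:

  H_0: rank C_0 − rank ∂_1 = 9 − 8 = 1, and the invariant factors of ∂_1 are all 1, so H_0 = Z.
  H_1: rank ker ∂_1 − rank ∂_2 = (22 − 8) − 14 = 0, and the invariant factors of ∂_2 are all 1, so H_1 = 0.
  H_2: rank ker ∂_2 − rank ∂_3 = (18 − 14) − 3 = 1, and the invariant factors of ∂_3 are all 1, so H_2 = Z.
  H_3: rank ker ∂_3 − rank ∂_4 = (3 − 3) − 0 = 0, and there is no ∂_4, so H_3 = 0.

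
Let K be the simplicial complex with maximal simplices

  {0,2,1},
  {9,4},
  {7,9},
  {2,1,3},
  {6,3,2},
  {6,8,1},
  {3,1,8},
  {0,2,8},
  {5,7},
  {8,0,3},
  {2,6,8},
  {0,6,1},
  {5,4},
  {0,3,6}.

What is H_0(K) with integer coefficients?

K has 10 vertices, 19 edges, 10 triangles.
rank ∂_0 = 0, rank ∂_1 = 8 ⇒ b_0 = 10 − 0 − 8 = 2; all invariant factors of ∂_1 are 1 so no torsion. So H_0 ≅ Z^2.

H_0 ≅ Z^2.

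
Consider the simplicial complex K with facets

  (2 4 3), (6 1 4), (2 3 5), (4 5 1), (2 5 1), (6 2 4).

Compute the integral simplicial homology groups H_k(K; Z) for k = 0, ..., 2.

H_0 ≅ Z,  H_1 ≅ Z,  H_2 = 0.

Take the total order 1 < 2 < 3 < 4 < 5 < 6 on the vertex set. Then K (dimension 2) consists of the simplices:

  0-simplices (6): [1], [2], [3], [4], [5], [6]
  1-simplices (12): [1,2], [1,4], [1,5], [1,6], [2,3], [2,4], [2,5], [2,6], [3,4], [3,5], [4,5], [4,6]
  2-simplices (6): [1,2,5], [1,4,5], [1,4,6], [2,3,4], [2,3,5], [2,4,6]

Hence C_0 ≅ Z^6, C_1 ≅ Z^12, C_2 ≅ Z^6.

∂_1: C_1 → C_0 sends each edge [p,q] (with p < q) to q − p. For instance
  ∂[4,5] = [5] − [4].
As a 6×12 matrix over Z this has rank 5, with invariant factors (1,1,1,1,1).

Boundary ∂_2: C_2 → C_1 acts by ∂[p,q,r] = [q,r] − [p,r] + [p,q]. For instance
  ∂[2,4,6] = [4,6] − [2,6] + [2,4],
  ∂[1,4,6] = [4,6] − [1,6] + [1,4].
The 12×6 boundary matrix has rank 6 and Smith normal form diag(1,1,1,1,1,1).

Computing H_k = (kernel of ∂_k) / (image of ∂_{k+1}):

  H_0: rank C_0 − rank ∂_1 = 6 − 5 = 1, and the invariant factors of ∂_1 are all 1, so H_0 = Z.
  H_1: rank ker ∂_1 − rank ∂_2 = (12 − 5) − 6 = 1, and the invariant factors of ∂_2 are all 1, so H_1 = Z.
  H_2: rank ker ∂_2 − rank ∂_3 = (6 − 6) − 0 = 0, and there is no ∂_3, so H_2 = 0.

(K is a triangulation of the cylinder S^1 x I.)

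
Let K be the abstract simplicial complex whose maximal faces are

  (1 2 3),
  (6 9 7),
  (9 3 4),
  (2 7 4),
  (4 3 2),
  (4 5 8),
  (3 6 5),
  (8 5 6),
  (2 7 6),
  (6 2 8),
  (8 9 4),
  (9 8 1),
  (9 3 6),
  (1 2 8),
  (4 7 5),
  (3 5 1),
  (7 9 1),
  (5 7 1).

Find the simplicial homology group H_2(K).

H_2 ≅ Z.

Take the total order 1 < 2 < 3 < 4 < 5 < 6 < 7 < 8 < 9 on the vertex set. Then K (dimension 2) consists of the simplices:

  0-simplices (9): [1], [2], [3], [4], [5], [6], [7], [8], [9]
  1-simplices (27): (27 of them)
  2-simplices (18): [1,2,3], [1,2,8], [1,3,5], [1,5,7], [1,7,9], [1,8,9], [2,3,4], [2,4,7], [2,6,7], [2,6,8], [3,4,9], [3,5,6], [3,6,9], [4,5,7], [4,5,8], [4,8,9], [5,6,8], [6,7,9]

so the chain groups are C_0 ≅ Z^9, C_1 ≅ Z^27, C_2 ≅ Z^18.

Boundary ∂_1: C_1 → C_0 is given by ∂[p,q] = [q] − [p].
This gives a 9×27 integer matrix of rank 8; reducing to Smith normal form yields diagonal entries (1,1,1,1,1,1,1,1).

The boundary map ∂_2: C_2 → C_1 maps a triangle to the signed sum of its edges. For instance
  ∂[1,5,7] = [5,7] − [1,7] + [1,5],
  ∂[2,6,7] = [6,7] − [2,7] + [2,6].
The resulting 27×18 matrix has rank 17, and its Smith normal form has invariant factors (1,1,1,1,1,1,1,1,1,1,1,1,1,1,1,1,1).

Computing H_k = (kernel of ∂_k) / (image of ∂_{k+1}):

  H_2: rank ker ∂_2 − rank ∂_3 = (18 − 17) − 0 = 1, and there is no ∂_3, so H_2 ≅ Z.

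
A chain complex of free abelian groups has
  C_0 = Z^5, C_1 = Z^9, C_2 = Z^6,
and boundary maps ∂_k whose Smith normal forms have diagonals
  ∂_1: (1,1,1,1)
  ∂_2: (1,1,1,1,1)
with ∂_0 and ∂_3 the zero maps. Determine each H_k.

H_0 = Z,  H_1 = 0,  H_2 = Z.

H_0: b_0 = 5 − 0 − 4 = 1; torsion from ∂_1 factors > 1: none. So H_0 = Z.
H_1: b_1 = 9 − 4 − 5 = 0; torsion from ∂_2 factors > 1: none. So H_1 = 0.
H_2: b_2 = 6 − 5 − 0 = 1; torsion from ∂_3 factors > 1: none. So H_2 = Z.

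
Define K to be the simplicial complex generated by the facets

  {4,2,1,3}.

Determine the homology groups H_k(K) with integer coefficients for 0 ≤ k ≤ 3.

H_0 ≅ Z,  H_1 = 0,  H_2 = 0,  H_3 = 0.

Take the total order 1 < 2 < 3 < 4 on the vertex set. Then K (dimension 3) consists of the simplices:

  0-simplices (4): [1], [2], [3], [4]
  1-simplices (6): [1,2], [1,3], [1,4], [2,3], [2,4], [3,4]
  2-simplices (4): [1,2,3], [1,2,4], [1,3,4], [2,3,4]
  3-simplices (1): [1,2,3,4]

giving chain groups C_0 ≅ Z^4, C_1 ≅ Z^6, C_2 ≅ Z^4, C_3 ≅ Z^1.

∂_1: C_1 → C_0 is given by ∂[p,q] = [q] − [p]. For instance
  ∂[1,4] = [4] − [1].
The 4×6 boundary matrix has rank 3 and Smith normal form diag(1,1,1).

Boundary ∂_2: C_2 → C_1 maps a triangle to the signed sum of its edges. For instance
  ∂[2,3,4] = [3,4] − [2,4] + [2,3],
  ∂[1,3,4] = [3,4] − [1,4] + [1,3].
The 6×4 boundary matrix has rank 3 and Smith normal form diag(1,1,1).

∂_3: C_3 → C_2 sends each 3-simplex σ to the alternating sum Σ_i (−1)^i (σ with its i-th vertex removed). For instance
  ∂[1,2,3,4] = [2,3,4] − [1,3,4] + [1,2,4] − [1,2,3].
As a 4×1 matrix over Z this has rank 1, with invariant factors (1).

Computing H_k = (kernel of ∂_k) / (image of ∂_{k+1}):

  H_0: rank C_0 − rank ∂_1 = 4 − 3 = 1, and the invariant factors of ∂_1 are all 1, so H_0 = Z.
  H_1: rank ker ∂_1 − rank ∂_2 = (6 − 3) − 3 = 0, and the invariant factors of ∂_2 are all 1, so H_1 = 0.
  H_2: rank ker ∂_2 − rank ∂_3 = (4 − 3) − 1 = 0, and the invariant factors of ∂_3 are all 1, so H_2 = 0.
  H_3: rank ker ∂_3 − rank ∂_4 = (1 − 1) − 0 = 0, and there is no ∂_4, so H_3 = 0.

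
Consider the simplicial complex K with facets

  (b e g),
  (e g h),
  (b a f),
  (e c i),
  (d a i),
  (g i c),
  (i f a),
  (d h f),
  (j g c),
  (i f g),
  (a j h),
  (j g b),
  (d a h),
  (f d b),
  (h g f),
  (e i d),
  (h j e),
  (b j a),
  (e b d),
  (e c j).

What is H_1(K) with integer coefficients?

K has 10 vertices, 30 edges, 20 triangles.
rank ∂_1 = 9, rank ∂_2 = 20 ⇒ b_1 = 30 − 9 − 20 = 1; ∂_2 has invariant factor(s) [2] giving torsion. So H_1 = Z ⊕ Z/2Z.

H_1 ≅ Z ⊕ Z/2Z.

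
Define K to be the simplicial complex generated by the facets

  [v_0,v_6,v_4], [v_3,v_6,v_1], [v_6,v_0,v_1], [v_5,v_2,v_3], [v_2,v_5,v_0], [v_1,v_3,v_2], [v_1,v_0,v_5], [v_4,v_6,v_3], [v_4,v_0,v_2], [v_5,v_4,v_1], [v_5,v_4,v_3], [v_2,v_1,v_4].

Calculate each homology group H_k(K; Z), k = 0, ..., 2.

H_0 ≅ Z,  H_1 ≅ Z/2,  H_2 = 0.

Fix the vertex order v_0 < v_1 < v_2 < v_3 < v_4 < v_5 < v_6 and write every simplex with vertices in increasing order. Then dim K = 2 and the simplices of K are:

  0-simplices (7): [v_0], [v_1], [v_2], [v_3], [v_4], [v_5], [v_6]
  1-simplices (18): (18 of them)
  2-simplices (12): (12 of them)

Hence C_0 ≅ Z^7, C_1 ≅ Z^18, C_2 ≅ Z^12.

The boundary map ∂_1: C_1 → C_0 maps an edge to its endpoints' difference, ∂[p,q] = q − p. For instance
  ∂[v_1,v_3] = [v_3] − [v_1].
This gives a 7×18 integer matrix of rank 6; reducing to Smith normal form yields diagonal entries (1,1,1,1,1,1).

The boundary map ∂_2: C_2 → C_1 sends each 2-simplex [p,q,r] to [q,r] − [p,r] + [p,q]. For instance
  ∂[v_3,v_4,v_6] = [v_4,v_6] − [v_3,v_6] + [v_3,v_4],
  ∂[v_3,v_4,v_5] = [v_4,v_5] − [v_3,v_5] + [v_3,v_4].
This gives a 18×12 integer matrix of rank 12; reducing to Smith normal form yields diagonal entries (1,1,1,1,1,1,1,1,1,1,1,2).

From H_k ≅ ker(∂_k) / im(∂_{k+1}) we obtain:

  H_0: rank C_0 − rank ∂_1 = 7 − 6 = 1, and the invariant factors of ∂_1 are all 1, so H_0 = Z.
  H_1: rank ker ∂_1 − rank ∂_2 = (18 − 6) − 12 = 0, and ∂_2 has invariant factor 2 > 1, so H_1 = Z/2.
  H_2: rank ker ∂_2 − rank ∂_3 = (12 − 12) − 0 = 0, and there is no ∂_3, so H_2 = 0.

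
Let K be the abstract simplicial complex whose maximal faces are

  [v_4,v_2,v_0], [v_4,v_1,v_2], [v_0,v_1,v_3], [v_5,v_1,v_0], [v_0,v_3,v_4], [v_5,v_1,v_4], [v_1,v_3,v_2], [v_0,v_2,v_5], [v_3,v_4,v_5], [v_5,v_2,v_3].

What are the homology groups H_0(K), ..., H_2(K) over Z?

H_0 ≅ Z,  H_1 ≅ Z/2Z,  H_2 = 0.

K has 6 vertices, 15 edges, 10 triangles.
rank ∂_0 = 0, rank ∂_1 = 5 ⇒ b_0 = 6 − 0 − 5 = 1; all invariant factors of ∂_1 are 1 so no torsion. So H_0 ≅ Z.
rank ∂_1 = 5, rank ∂_2 = 10 ⇒ b_1 = 15 − 5 − 10 = 0; ∂_2 has invariant factor(s) [2] giving torsion. So H_1 ≅ Z/2Z.
rank ∂_2 = 10, rank ∂_3 = 0 ⇒ b_2 = 10 − 10 − 0 = 0. So H_2 ≅ 0.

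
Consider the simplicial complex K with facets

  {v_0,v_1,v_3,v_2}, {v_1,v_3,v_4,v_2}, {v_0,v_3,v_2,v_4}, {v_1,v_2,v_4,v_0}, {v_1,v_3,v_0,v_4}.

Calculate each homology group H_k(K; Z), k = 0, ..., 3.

Fix the vertex order v_0 < v_1 < v_2 < v_3 < v_4 and write every simplex with vertices in increasing order. Then dim K = 3 and the simplices of K are:

  0-simplices (5): [v_0], [v_1], [v_2], [v_3], [v_4]
  1-simplices (10): [v_0,v_1], [v_0,v_2], [v_0,v_3], [v_0,v_4], [v_1,v_2], [v_1,v_3], [v_1,v_4], [v_2,v_3], [v_2,v_4], [v_3,v_4]
  2-simplices (10): [v_0,v_1,v_2], [v_0,v_1,v_3], [v_0,v_1,v_4], [v_0,v_2,v_3], [v_0,v_2,v_4], [v_0,v_3,v_4], [v_1,v_2,v_3], [v_1,v_2,v_4], [v_1,v_3,v_4], [v_2,v_3,v_4]
  3-simplices (5): [v_0,v_1,v_2,v_3], [v_0,v_1,v_2,v_4], [v_0,v_1,v_3,v_4], [v_0,v_2,v_3,v_4], [v_1,v_2,v_3,v_4]

Hence C_0 ≅ Z^5, C_1 ≅ Z^10, C_2 ≅ Z^10, C_3 ≅ Z^5.

∂_1: C_1 → C_0 maps an edge to its endpoints' difference, ∂[p,q] = q − p. For instance
  ∂[v_1,v_3] = [v_3] − [v_1].
As a 5×10 matrix over Z this has rank 4, with invariant factors (1,1,1,1).

Boundary ∂_2: C_2 → C_1 sends each 2-simplex [p,q,r] to [q,r] − [p,r] + [p,q]. For instance
  ∂[v_1,v_3,v_4] = [v_3,v_4] − [v_1,v_4] + [v_1,v_3],
  ∂[v_0,v_3,v_4] = [v_3,v_4] − [v_0,v_4] + [v_0,v_3].
The 10×10 boundary matrix has rank 6 and Smith normal form diag(1,1,1,1,1,1).

∂_3: C_3 → C_2 sends each 3-simplex σ to the alternating sum Σ_i (−1)^i (σ with its i-th vertex removed). For instance
  ∂[v_0,v_2,v_3,v_4] = [v_2,v_3,v_4] − [v_0,v_3,v_4] + [v_0,v_2,v_4] − [v_0,v_2,v_3],
  ∂[v_0,v_1,v_2,v_3] = [v_1,v_2,v_3] − [v_0,v_2,v_3] + [v_0,v_1,v_3] − [v_0,v_1,v_2].
As a 10×5 matrix over Z this has rank 4, with invariant factors (1,1,1,1).

Now H_k = ker ∂_k / im ∂_{k+1}, so:

  H_0: rank C_0 − rank ∂_1 = 5 − 4 = 1, and the invariant factors of ∂_1 are all 1, so H_0 ≅ Z.
  H_1: rank ker ∂_1 − rank ∂_2 = (10 − 4) − 6 = 0, and the invariant factors of ∂_2 are all 1, so H_1 ≅ 0.
  H_2: rank ker ∂_2 − rank ∂_3 = (10 − 6) − 4 = 0, and the invariant factors of ∂_3 are all 1, so H_2 ≅ 0.
  H_3: rank ker ∂_3 − rank ∂_4 = (5 − 4) − 0 = 1, and there is no ∂_4, so H_3 ≅ Z.

(K is a triangulation of the 3-sphere S^3.)

H_0 = Z,  H_1 = 0,  H_2 = 0,  H_3 = Z.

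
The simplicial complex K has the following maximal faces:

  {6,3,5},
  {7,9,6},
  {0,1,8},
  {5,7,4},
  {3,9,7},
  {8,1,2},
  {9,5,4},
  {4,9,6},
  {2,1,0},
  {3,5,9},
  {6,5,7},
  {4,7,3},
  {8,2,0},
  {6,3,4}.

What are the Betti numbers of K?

b_0 = 2, b_1 = 0, b_2 = 1.

Take the total order 0 < 1 < 2 < 3 < 4 < 5 < 6 < 7 < 8 < 9 on the vertex set. Then K (dimension 2) consists of the simplices:

  0-simplices (10): [0], [1], [2], [3], [4], [5], [6], [7], [8], [9]
  1-simplices (21): [0,1], [0,2], [0,8], [1,2], [1,8], [2,8], [3,4], [3,5], [3,6], [3,7], [3,9], [4,5], [4,6], [4,7], [4,9], [5,6], [5,7], [5,9], [6,7], [6,9], [7,9]
  2-simplices (14): [0,1,2], [0,1,8], [0,2,8], [1,2,8], [3,4,6], [3,4,7], [3,5,6], [3,5,9], [3,7,9], [4,5,7], [4,5,9], [4,6,9], [5,6,7], [6,7,9]

so the chain groups are C_0 ≅ Z^10, C_1 ≅ Z^21, C_2 ≅ Z^14.

The boundary map ∂_1: C_1 → C_0 maps an edge to its endpoints' difference, ∂[p,q] = q − p. For instance
  ∂[6,9] = [9] − [6].
This gives a 10×21 integer matrix of rank 8; reducing to Smith normal form yields diagonal entries (1,1,1,1,1,1,1,1).

The boundary map ∂_2: C_2 → C_1 acts by ∂[p,q,r] = [q,r] − [p,r] + [p,q]. For instance
  ∂[1,2,8] = [2,8] − [1,8] + [1,2],
  ∂[3,4,7] = [4,7] − [3,7] + [3,4].
The 21×14 boundary matrix has rank 13 and Smith normal form diag(1,1,1,1,1,1,1,1,1,1,1,1,2).

Now H_k = ker ∂_k / im ∂_{k+1}, so:

  H_0: rank C_0 − rank ∂_1 = 10 − 8 = 2, and the invariant factors of ∂_1 are all 1, so H_0 ≅ Z^2.
  H_1: rank ker ∂_1 − rank ∂_2 = (21 − 8) − 13 = 0, and ∂_2 has invariant factor 2 > 1, so H_1 ≅ Z/2.
  H_2: rank ker ∂_2 − rank ∂_3 = (14 − 13) − 0 = 1, and there is no ∂_3, so H_2 ≅ Z.

(K is a triangulation of the disjoint union of the real projective plane RP^2 and the 2-sphere S^2.)

Hence the Betti numbers are b_0 = 2, b_1 = 0, b_2 = 1.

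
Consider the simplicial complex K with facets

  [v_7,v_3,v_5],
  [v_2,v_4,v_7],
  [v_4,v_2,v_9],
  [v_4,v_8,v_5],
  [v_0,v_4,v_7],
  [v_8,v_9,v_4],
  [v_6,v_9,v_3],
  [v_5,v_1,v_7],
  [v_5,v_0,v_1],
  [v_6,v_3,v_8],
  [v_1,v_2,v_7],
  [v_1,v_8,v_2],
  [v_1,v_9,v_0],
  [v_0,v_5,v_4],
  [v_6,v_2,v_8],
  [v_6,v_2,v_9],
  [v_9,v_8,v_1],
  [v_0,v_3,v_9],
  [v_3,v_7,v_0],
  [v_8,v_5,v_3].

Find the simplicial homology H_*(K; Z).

H_0 ≅ Z,  H_1 ≅ Z × Z/2,  H_2 = 0.

Order the vertices as v_0 < v_1 < v_2 < v_3 < v_4 < v_5 < v_6 < v_7 < v_8 < v_9. Listing each simplex with vertices in this order, K has dimension 2 with simplices:

  0-simplices (10): [v_0], [v_1], [v_2], [v_3], [v_4], [v_5], [v_6], [v_7], [v_8], [v_9]
  1-simplices (30): (30 of them)
  2-simplices (20): (20 of them)

giving chain groups C_0 ≅ Z^10, C_1 ≅ Z^30, C_2 ≅ Z^20.

∂_1: C_1 → C_0 maps an edge to its endpoints' difference, ∂[p,q] = q − p. For instance
  ∂[v_5,v_8] = [v_8] − [v_5].
This gives a 10×30 integer matrix of rank 9; reducing to Smith normal form yields diagonal entries (1,1,1,1,1,1,1,1,1).

∂_2: C_2 → C_1 sends each 2-simplex [p,q,r] to [q,r] − [p,r] + [p,q]. For instance
  ∂[v_0,v_4,v_5] = [v_4,v_5] − [v_0,v_5] + [v_0,v_4],
  ∂[v_4,v_8,v_9] = [v_8,v_9] − [v_4,v_9] + [v_4,v_8].
This gives a 30×20 integer matrix of rank 20; reducing to Smith normal form yields diagonal entries (1,1,1,1,1,1,1,1,1,1,1,1,1,1,1,1,1,1,1,2).

From H_k ≅ ker(∂_k) / im(∂_{k+1}) we obtain:

  H_0: rank C_0 − rank ∂_1 = 10 − 9 = 1, and the invariant factors of ∂_1 are all 1, so H_0 ≅ Z.
  H_1: rank ker ∂_1 − rank ∂_2 = (30 − 9) − 20 = 1, and ∂_2 has invariant factor 2 > 1, so H_1 ≅ Z × Z/2.
  H_2: rank ker ∂_2 − rank ∂_3 = (20 − 20) − 0 = 0, and there is no ∂_3, so H_2 ≅ 0.

As a check, the Euler characteristic is 10 − 30 + 20 = 0, which agrees with 1 − 1 + 0 = 0.
(K is a triangulation of the Klein bottle.)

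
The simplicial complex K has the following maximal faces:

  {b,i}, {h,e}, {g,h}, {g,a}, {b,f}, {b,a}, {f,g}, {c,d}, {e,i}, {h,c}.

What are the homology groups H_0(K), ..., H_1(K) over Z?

Order the vertices as a < b < c < d < e < f < g < h < i. Listing each simplex with vertices in this order, K has dimension 1 with simplices:

  0-simplices (9): a, b, c, d, e, f, g, h, i
  1-simplices (10): ab, ag, bf, bi, cd, ch, eh, ei, fg, gh

Hence C_0 ≅ Z^9, C_1 ≅ Z^10.

The boundary map ∂_1: C_1 → C_0 sends each edge [p,q] (with p < q) to q − p. For instance
  ∂cd = d − c.
This gives a 9×10 integer matrix of rank 8; reducing to Smith normal form yields diagonal entries (1,1,1,1,1,1,1,1).

Reading off H_k = ker ∂_k / im ∂_{k+1}:

  H_0: rank C_0 − rank ∂_1 = 9 − 8 = 1, and the invariant factors of ∂_1 are all 1, so H_0 = Z.
  H_1: rank ker ∂_1 − rank ∂_2 = (10 − 8) − 0 = 2, and there is no ∂_2, so H_1 = Z^2.

H_0 ≅ Z,  H_1 ≅ Z^2.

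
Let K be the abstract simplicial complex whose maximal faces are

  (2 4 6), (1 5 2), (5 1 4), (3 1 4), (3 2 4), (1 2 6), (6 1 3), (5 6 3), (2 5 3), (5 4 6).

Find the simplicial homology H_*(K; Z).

Fix the vertex order 1 < 2 < 3 < 4 < 5 < 6 and write every simplex with vertices in increasing order. Then dim K = 2 and the simplices of K are:

  0-simplices (6): [1], [2], [3], [4], [5], [6]
  1-simplices (15): [1,2], [1,3], [1,4], [1,5], [1,6], [2,3], [2,4], [2,5], [2,6], [3,4], [3,5], [3,6], [4,5], [4,6], [5,6]
  2-simplices (10): [1,2,5], [1,2,6], [1,3,4], [1,3,6], [1,4,5], [2,3,4], [2,3,5], [2,4,6], [3,5,6], [4,5,6]

so the chain groups are C_0 ≅ Z^6, C_1 ≅ Z^15, C_2 ≅ Z^10.

The boundary map ∂_1: C_1 → C_0 is given by ∂[p,q] = [q] − [p]. For instance
  ∂[1,2] = [2] − [1].
The resulting 6×15 matrix has rank 5, and its Smith normal form has invariant factors (1,1,1,1,1).

∂_2: C_2 → C_1 acts by ∂[p,q,r] = [q,r] − [p,r] + [p,q]. For instance
  ∂[2,3,4] = [3,4] − [2,4] + [2,3],
  ∂[2,4,6] = [4,6] − [2,6] + [2,4].
The 15×10 boundary matrix has rank 10 and Smith normal form diag(1,1,1,1,1,1,1,1,1,2).

Now H_k = ker ∂_k / im ∂_{k+1}, so:

  H_0: rank C_0 − rank ∂_1 = 6 − 5 = 1, and the invariant factors of ∂_1 are all 1, so H_0 ≅ Z.
  H_1: rank ker ∂_1 − rank ∂_2 = (15 − 5) − 10 = 0, and ∂_2 has invariant factor 2 > 1, so H_1 ≅ Z/2.
  H_2: rank ker ∂_2 − rank ∂_3 = (10 − 10) − 0 = 0, and there is no ∂_3, so H_2 ≅ 0.

(K is a triangulation of the real projective plane RP^2.)

H_0 ≅ Z,  H_1 ≅ Z/2,  H_2 = 0.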